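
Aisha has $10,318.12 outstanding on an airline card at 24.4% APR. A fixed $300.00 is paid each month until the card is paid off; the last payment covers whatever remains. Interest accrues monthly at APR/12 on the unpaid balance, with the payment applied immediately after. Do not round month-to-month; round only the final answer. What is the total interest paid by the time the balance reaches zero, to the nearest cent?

$7,593.24

Monthly rate r = 24.4%/12 = 2.03333% = 0.0203333.
Payoff takes n = ⌈−ln(1 − rB₀/P)/ln(1+r)⌉ = ⌈59.702⌉ = 60 payments; the last is $211.36.
Total paid = 59·$300.00 + $211.36 = $17,911.36.
Total interest = total paid − principal = $17,911.36 − $10,318.12 = $7,593.24.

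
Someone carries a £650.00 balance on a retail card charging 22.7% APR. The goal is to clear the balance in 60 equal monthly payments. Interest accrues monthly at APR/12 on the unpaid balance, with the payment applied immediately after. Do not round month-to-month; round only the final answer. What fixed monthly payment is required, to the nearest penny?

£18.21

Monthly rate r = 22.7%/12 = 1.89167% = 0.0189167.
Level-payment amortization: P = B₀·r / (1 − (1+r)^(−n)) = 650.00·0.0189167 / (1 − 1.01892^(−60)).
Denominator 1 − (1+r)^(−60) = 0.675152125.
P = 12.2958 / 0.675152125 ≈ 18.21.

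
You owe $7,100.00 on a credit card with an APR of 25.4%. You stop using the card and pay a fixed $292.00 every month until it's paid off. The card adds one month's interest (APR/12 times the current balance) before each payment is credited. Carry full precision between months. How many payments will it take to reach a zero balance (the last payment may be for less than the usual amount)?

35 months

Monthly rate r = 25.4%/12 = 2.11667% = 0.0211667.
Recurrence: B ← B·(1+r) − $292.00.
Month 1: interest $150.28; balance after payment $6,958.28.
Month 2: interest $147.28; balance after payment $6,813.57.
Closed form: n = −ln(1 − rB₀/P)/ln(1+r) = −ln(0.48533)/ln(1.02117) ≈ 34.514, so the balance reaches zero during payment 35.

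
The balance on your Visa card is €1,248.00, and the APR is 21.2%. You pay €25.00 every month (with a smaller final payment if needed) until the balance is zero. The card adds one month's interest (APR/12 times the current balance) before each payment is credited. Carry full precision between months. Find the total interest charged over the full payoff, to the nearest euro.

€1,802

Monthly rate r = 21.2%/12 = 1.76667% = 0.0176667.
Payoff takes n = ⌈−ln(1 − rB₀/P)/ln(1+r)⌉ = ⌈121.993⌉ = 122 payments; the last is €24.83.
Total paid = 121·€25.00 + €24.83 = €3,049.83.
Total interest = total paid − principal = €3,049.83 − €1,248.00 = €1,801.83.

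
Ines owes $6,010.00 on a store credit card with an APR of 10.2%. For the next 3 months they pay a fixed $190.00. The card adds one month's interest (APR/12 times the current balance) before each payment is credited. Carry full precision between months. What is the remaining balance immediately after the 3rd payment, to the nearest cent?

Monthly rate r = 10.2%/12 = 0.85% = 0.0085.
Each month: B ← B·(1+r) − $190.00.
Month 1: interest $51.08; balance after payment $5,871.09.
Month 2: interest $49.90; balance after payment $5,730.99.
Month 3: interest $48.71; balance after payment $5,589.70.

$5,589.70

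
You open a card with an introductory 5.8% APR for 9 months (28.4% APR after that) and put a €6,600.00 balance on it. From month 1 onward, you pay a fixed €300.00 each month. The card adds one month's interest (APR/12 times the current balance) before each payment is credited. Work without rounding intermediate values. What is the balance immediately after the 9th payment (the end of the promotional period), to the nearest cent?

€4,139.92

Promo months 1–9 at r₀ = 5.8%/12 = 0.00483333; months 10+ at r₁ = 28.4%/12 = 0.0236667.
After month 9: iterate B ← B·(1+r₀) − €300.00 for 9 months → €4,139.92.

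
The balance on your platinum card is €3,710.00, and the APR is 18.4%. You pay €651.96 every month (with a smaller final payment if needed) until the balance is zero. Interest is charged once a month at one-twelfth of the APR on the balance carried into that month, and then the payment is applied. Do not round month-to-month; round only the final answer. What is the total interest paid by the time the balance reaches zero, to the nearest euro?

Monthly rate r = 18.4%/12 = 1.53333% = 0.0153333.
Payoff takes n = ⌈−ln(1 − rB₀/P)/ln(1+r)⌉ = ⌈6.000⌉ = 6 payments; the last is €651.82.
Total paid = 5·€651.96 + €651.82 = €3,911.62.
Total interest = total paid − principal = €3,911.62 − €3,710.00 = €201.62.

€202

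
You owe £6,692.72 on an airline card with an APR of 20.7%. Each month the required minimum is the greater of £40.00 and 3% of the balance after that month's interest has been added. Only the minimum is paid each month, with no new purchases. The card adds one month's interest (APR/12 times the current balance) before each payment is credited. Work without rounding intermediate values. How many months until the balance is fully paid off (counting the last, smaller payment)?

Monthly rate r = 20.7%/12 = 1.725% = 0.01725.
While 3% of the post-interest balance exceeds £40.00, each month B ← (B·(1+r))·(1 − 0.03), i.e. B shrinks by the factor (1+r)·0.97 = 0.98673.
This holds for months 1–123. Entering month 124 the balance is £1,294.59; 3% of the post-interest balance is now below £40.00, so the flat £40.00 minimum applies from here.
From month 124 a fixed £40.00 at rate r clears £1,294.59 in 48 more payments. Total: 123 + 48 = 171 months.

171 months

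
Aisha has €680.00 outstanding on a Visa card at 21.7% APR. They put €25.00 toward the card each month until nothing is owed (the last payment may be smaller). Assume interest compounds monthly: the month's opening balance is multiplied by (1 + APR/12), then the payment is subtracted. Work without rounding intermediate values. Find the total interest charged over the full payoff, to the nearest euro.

€264

Monthly rate r = 21.7%/12 = 1.80833% = 0.0180833.
Payoff takes n = ⌈−ln(1 − rB₀/P)/ln(1+r)⌉ = ⌈37.776⌉ = 38 payments; the last is €19.44.
Total paid = 37·€25.00 + €19.44 = €944.44.
Total interest = total paid − principal = €944.44 − €680.00 = €264.44.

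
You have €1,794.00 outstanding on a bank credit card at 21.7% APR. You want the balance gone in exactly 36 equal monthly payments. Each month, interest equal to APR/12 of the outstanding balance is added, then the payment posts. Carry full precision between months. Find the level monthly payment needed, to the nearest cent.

€68.24

Monthly rate r = 21.7%/12 = 1.80833% = 0.0180833.
Level-payment amortization: P = B₀·r / (1 − (1+r)^(−n)) = 1794.00·0.0180833 / (1 − 1.01808^(−36)).
Denominator 1 − (1+r)^(−36) = 0.475433928.
P = 32.4415 / 0.475433928 ≈ 68.24.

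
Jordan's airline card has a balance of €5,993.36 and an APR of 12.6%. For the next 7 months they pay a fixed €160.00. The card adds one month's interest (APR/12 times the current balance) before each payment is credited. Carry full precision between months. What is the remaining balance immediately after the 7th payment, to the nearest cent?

Monthly rate r = 12.6%/12 = 1.05% = 0.0105.
Each month: B ← B·(1+r) − €160.00.
Month 1: interest €62.93; balance after payment €5,896.29.
Month 2: interest €61.91; balance after payment €5,798.20.
Month 3: interest €60.88; balance after payment €5,699.08.
Month 4: interest €59.84; balance after payment €5,598.92.
Month 5: interest €58.79; balance after payment €5,497.71.
Month 6: interest €57.73; balance after payment €5,395.44.
Month 7: interest €56.65; balance after payment €5,292.09.

€5,292.09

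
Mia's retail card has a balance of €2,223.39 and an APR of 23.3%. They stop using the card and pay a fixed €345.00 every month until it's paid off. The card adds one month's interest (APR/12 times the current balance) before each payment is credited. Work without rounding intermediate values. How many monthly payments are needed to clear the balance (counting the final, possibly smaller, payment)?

Monthly rate r = 23.3%/12 = 1.94167% = 0.0194167.
Recurrence: B ← B·(1+r) − €345.00.
Month 1: interest €43.17; balance after payment €1,921.56.
Month 2: interest €37.31; balance after payment €1,613.87.
Closed form: n = −ln(1 − rB₀/P)/ln(1+r) = −ln(0.87487)/ln(1.01942) ≈ 6.952, so the balance reaches zero during payment 7.

7 months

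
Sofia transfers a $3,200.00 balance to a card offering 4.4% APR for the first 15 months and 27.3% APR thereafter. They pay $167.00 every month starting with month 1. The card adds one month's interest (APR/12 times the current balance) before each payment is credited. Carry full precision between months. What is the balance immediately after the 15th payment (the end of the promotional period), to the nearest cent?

$810.26

Promo months 1–15 at r₀ = 4.4%/12 = 0.00366667; months 16+ at r₁ = 27.3%/12 = 0.02275.
After month 15: iterate B ← B·(1+r₀) − $167.00 for 15 months → $810.26.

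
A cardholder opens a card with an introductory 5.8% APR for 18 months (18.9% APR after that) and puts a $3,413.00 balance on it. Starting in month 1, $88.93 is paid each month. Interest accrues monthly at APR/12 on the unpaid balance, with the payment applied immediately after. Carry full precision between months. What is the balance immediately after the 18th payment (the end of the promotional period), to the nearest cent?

$2,054.22

Promo months 1–18 at r₀ = 5.8%/12 = 0.00483333; months 19+ at r₁ = 18.9%/12 = 0.01575.
After month 18: iterate B ← B·(1+r₀) − $88.93 for 18 months → $2,054.22.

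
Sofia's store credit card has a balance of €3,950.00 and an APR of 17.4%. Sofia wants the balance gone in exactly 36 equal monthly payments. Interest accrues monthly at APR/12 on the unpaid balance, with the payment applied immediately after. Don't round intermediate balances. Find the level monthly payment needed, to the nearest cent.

€141.62

Monthly rate r = 17.4%/12 = 1.45% = 0.0145.
Level-payment amortization: P = B₀·r / (1 − (1+r)^(−n)) = 3950.00·0.0145 / (1 − 1.0145^(−36)).
Denominator 1 − (1+r)^(−36) = 0.404439137.
P = 57.275 / 0.404439137 ≈ 141.62.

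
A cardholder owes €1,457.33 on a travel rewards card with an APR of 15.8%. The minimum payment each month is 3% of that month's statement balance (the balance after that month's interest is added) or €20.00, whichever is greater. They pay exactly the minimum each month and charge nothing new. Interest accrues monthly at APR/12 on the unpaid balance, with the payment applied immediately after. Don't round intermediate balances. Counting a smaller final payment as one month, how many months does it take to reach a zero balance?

Monthly rate r = 15.8%/12 = 1.31667% = 0.0131667.
While 3% of the post-interest balance exceeds €20.00, each month B ← (B·(1+r))·(1 − 0.03), i.e. B shrinks by the factor (1+r)·0.97 = 0.98277.
This holds for months 1–46. Entering month 47 the balance is €655.21; 3% of the post-interest balance is now below €20.00, so the flat €20.00 minimum applies from here.
From month 47 a fixed €20.00 at rate r clears €655.21 in 44 more payments. Total: 46 + 44 = 90 months.

90 months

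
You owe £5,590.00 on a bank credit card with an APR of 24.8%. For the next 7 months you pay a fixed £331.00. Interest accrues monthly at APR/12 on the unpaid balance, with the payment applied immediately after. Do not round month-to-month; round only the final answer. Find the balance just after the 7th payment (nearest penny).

Monthly rate r = 24.8%/12 = 2.06667% = 0.0206667.
Each month: B ← B·(1+r) − £331.00.
Month 1: interest £115.53; balance after payment £5,374.53.
Month 2: interest £111.07; balance after payment £5,154.60.
Month 3: interest £106.53; balance after payment £4,930.13.
Month 4: interest £101.89; balance after payment £4,701.02.
Month 5: interest £97.15; balance after payment £4,467.17.
Month 6: interest £92.32; balance after payment £4,228.49.
Month 7: interest £87.39; balance after payment £3,984.88.

£3,984.88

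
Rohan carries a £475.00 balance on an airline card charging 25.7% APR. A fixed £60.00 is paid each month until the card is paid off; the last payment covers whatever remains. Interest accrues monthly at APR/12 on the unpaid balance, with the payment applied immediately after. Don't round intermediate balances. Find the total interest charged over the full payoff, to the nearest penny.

£51.16

Monthly rate r = 25.7%/12 = 2.14167% = 0.0214167.
Payoff takes n = ⌈−ln(1 − rB₀/P)/ln(1+r)⌉ = ⌈8.767⌉ = 9 payments; the last is £46.16.
Total paid = 8·£60.00 + £46.16 = £526.16.
Total interest = total paid − principal = £526.16 − £475.00 = £51.16.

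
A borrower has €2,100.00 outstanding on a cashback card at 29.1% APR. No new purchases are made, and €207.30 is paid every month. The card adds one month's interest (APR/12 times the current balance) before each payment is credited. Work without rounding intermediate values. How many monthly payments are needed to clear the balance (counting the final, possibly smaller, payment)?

12 months

Monthly rate r = 29.1%/12 = 2.425% = 0.02425.
Recurrence: B ← B·(1+r) − €207.30.
Month 1: interest €50.93; balance after payment €1,943.63.
Month 2: interest €47.13; balance after payment €1,783.46.
Closed form: n = −ln(1 − rB₀/P)/ln(1+r) = −ln(0.75434)/ln(1.02425) ≈ 11.766, so the balance reaches zero during payment 12.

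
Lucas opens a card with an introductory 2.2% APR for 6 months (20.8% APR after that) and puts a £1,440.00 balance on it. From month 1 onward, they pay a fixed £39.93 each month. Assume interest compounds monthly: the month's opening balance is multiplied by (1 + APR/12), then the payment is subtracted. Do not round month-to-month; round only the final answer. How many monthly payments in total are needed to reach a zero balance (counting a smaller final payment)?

50 payments

Promo months 1–6 at r₀ = 2.2%/12 = 0.00183333; months 7+ at r₁ = 20.8%/12 = 0.0173333.
After month 6: iterate B ← B·(1+r₀) − £39.93 for 6 months → £1,215.23.
Then at r₁ with £39.93/mo: n₂ = −ln(1 − r₁·B/P)/ln(1+r₁) ≈ 43.63 → 44 more payments.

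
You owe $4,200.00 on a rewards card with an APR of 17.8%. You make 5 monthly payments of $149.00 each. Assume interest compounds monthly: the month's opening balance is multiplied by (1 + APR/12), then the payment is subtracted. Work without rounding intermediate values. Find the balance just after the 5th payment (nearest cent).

Monthly rate r = 17.8%/12 = 1.48333% = 0.0148333.
Each month: B ← B·(1+r) − $149.00.
Month 1: interest $62.30; balance after payment $4,113.30.
Month 2: interest $61.01; balance after payment $4,025.31.
Month 3: interest $59.71; balance after payment $3,936.02.
Month 4: interest $58.38; balance after payment $3,845.41.
Month 5: interest $57.04; balance after payment $3,753.45.

$3,753.45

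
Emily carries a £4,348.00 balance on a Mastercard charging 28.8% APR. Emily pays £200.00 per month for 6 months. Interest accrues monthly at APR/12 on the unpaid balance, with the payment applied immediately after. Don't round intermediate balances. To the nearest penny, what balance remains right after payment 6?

Monthly rate r = 28.8%/12 = 2.4% = 0.024.
Each month: B ← B·(1+r) − £200.00.
Month 1: interest £104.35; balance after payment £4,252.35.
Month 2: interest £102.06; balance after payment £4,154.41.
Month 3: interest £99.71; balance after payment £4,054.11.
Month 4: interest £97.30; balance after payment £3,951.41.
Month 5: interest £94.83; balance after payment £3,846.25.
Month 6: interest £92.31; balance after payment £3,738.56.

£3,738.56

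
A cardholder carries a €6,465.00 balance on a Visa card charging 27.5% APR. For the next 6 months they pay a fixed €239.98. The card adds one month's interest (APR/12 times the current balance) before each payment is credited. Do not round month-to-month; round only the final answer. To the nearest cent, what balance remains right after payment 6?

€5,881.51

Monthly rate r = 27.5%/12 = 2.29167% = 0.0229167.
Each month: B ← B·(1+r) − €239.98.
Month 1: interest €148.16; balance after payment €6,373.18.
Month 2: interest €146.05; balance after payment €6,279.25.
Month 3: interest €143.90; balance after payment €6,183.17.
Month 4: interest €141.70; balance after payment €6,084.89.
Month 5: interest €139.45; balance after payment €5,984.35.
Month 6: interest €137.14; balance after payment €5,881.51.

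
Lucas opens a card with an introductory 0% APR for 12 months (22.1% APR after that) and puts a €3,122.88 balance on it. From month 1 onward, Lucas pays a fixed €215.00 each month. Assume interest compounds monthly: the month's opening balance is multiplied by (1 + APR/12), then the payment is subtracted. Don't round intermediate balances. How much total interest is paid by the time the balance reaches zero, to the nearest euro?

Promo months 1–12 at r₀ = 0%/12 = 0; months 13+ at r₁ = 22.1%/12 = 0.0184167.
After month 12 (no interest yet): B = €3,122.88 − 12·€215.00 = €542.88.
Then at r₁ with €215.00/mo: n₂ = −ln(1 − r₁·B/P)/ln(1+r₁) ≈ 2.61 → 3 more payments.
Total paid = 14·€215.00 + €131.48 = €3,141.48; interest = €3,141.48 − €3,122.88 = €18.60.

€19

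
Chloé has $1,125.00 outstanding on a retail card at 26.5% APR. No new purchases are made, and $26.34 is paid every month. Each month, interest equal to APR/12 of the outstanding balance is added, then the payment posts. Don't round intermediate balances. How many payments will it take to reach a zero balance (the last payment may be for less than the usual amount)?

Monthly rate r = 26.5%/12 = 2.20833% = 0.0220833.
Recurrence: B ← B·(1+r) − $26.34.
Month 1: interest $24.84; balance after payment $1,123.50.
Month 2: interest $24.81; balance after payment $1,121.97.
Closed form: n = −ln(1 − rB₀/P)/ln(1+r) = −ln(0.056805)/ln(1.02208) ≈ 131.306, so the balance reaches zero during payment 132.

132 payments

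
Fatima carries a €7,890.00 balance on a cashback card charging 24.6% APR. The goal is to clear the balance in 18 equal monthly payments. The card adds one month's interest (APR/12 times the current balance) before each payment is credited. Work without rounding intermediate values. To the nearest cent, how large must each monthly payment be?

Monthly rate r = 24.6%/12 = 2.05% = 0.0205.
Level-payment amortization: P = B₀·r / (1 − (1+r)^(−n)) = 7890.00·0.0205 / (1 − 1.0205^(−18)).
Denominator 1 − (1+r)^(−18) = 0.305989826.
P = 161.745 / 0.305989826 ≈ 528.60.

€528.60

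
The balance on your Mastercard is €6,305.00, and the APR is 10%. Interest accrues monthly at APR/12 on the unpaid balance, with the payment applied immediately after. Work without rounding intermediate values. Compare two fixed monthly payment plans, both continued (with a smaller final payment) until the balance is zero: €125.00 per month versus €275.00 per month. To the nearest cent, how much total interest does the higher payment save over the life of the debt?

Monthly rate r = 10%/12 = 0.833333% = 0.00833333.
At €125.00/mo: n = ⌈−ln(1 − rB₀/P)/ln(1+r)⌉ = 66 payments (last €88.67); total interest = total paid − €6,305.00 = €1,908.67.
At €275.00/mo: 26 payments (last €151.43); total interest €721.43.
Interest saved = €1,908.67 − €721.43 = €1,187.24.

€1,187.24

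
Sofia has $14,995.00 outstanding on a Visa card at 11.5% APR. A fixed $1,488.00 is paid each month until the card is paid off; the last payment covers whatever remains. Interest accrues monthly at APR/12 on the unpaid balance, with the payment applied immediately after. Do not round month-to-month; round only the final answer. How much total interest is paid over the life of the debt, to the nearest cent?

Monthly rate r = 11.5%/12 = 0.958333% = 0.00958333.
Payoff takes n = ⌈−ln(1 − rB₀/P)/ln(1+r)⌉ = ⌈10.648⌉ = 11 payments; the last is $966.40.
Total paid = 10·$1,488.00 + $966.40 = $15,846.40.
Total interest = total paid − principal = $15,846.40 − $14,995.00 = $851.40.

$851.40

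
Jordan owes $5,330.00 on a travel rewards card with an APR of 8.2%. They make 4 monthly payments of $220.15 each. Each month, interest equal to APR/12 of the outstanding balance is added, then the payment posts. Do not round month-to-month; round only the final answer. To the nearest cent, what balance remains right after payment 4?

$4,587.52

Monthly rate r = 8.2%/12 = 0.683333% = 0.00683333.
Each month: B ← B·(1+r) − $220.15.
Month 1: interest $36.42; balance after payment $5,146.27.
Month 2: interest $35.17; balance after payment $4,961.29.
Month 3: interest $33.90; balance after payment $4,775.04.
Month 4: interest $32.63; balance after payment $4,587.52.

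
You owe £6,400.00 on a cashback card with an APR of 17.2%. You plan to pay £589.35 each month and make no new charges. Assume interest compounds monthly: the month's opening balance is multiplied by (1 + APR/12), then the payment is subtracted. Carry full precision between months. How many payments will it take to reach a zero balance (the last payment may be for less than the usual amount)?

12 payments

Monthly rate r = 17.2%/12 = 1.43333% = 0.0143333.
Recurrence: B ← B·(1+r) − £589.35.
Month 1: interest £91.73; balance after payment £5,902.38.
Month 2: interest £84.60; balance after payment £5,397.63.
Closed form: n = −ln(1 − rB₀/P)/ln(1+r) = −ln(0.84435)/ln(1.01433) ≈ 11.888, so the balance reaches zero during payment 12.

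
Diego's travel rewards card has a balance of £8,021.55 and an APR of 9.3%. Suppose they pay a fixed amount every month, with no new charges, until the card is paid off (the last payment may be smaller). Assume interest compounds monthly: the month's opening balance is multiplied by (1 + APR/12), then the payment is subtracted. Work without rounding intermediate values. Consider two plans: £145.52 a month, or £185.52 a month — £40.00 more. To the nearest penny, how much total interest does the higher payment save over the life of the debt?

£696.22

Monthly rate r = 9.3%/12 = 0.775% = 0.00775.
At £145.52/mo: n = ⌈−ln(1 − rB₀/P)/ln(1+r)⌉ = 73 payments (last £26.10); total interest = total paid − £8,021.55 = £2,481.99.
At £185.52/mo: 53 payments (last £160.28); total interest £1,785.77.
Interest saved = £2,481.99 − £1,785.77 = £696.22.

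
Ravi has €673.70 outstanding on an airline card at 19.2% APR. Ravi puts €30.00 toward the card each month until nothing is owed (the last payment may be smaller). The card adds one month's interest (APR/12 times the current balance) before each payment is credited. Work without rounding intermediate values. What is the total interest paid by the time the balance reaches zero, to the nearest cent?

€167.73

Monthly rate r = 19.2%/12 = 1.6% = 0.016.
Payoff takes n = ⌈−ln(1 − rB₀/P)/ln(1+r)⌉ = ⌈28.047⌉ = 29 payments; the last is €1.43.
Total paid = 28·€30.00 + €1.43 = €841.43.
Total interest = total paid − principal = €841.43 − €673.70 = €167.73.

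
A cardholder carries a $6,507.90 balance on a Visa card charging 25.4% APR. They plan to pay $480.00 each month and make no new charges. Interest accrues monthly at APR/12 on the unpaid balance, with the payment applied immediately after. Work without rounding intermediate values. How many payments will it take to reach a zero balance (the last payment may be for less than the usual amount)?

17 payments

Monthly rate r = 25.4%/12 = 2.11667% = 0.0211667.
Recurrence: B ← B·(1+r) − $480.00.
Month 1: interest $137.75; balance after payment $6,165.65.
Month 2: interest $130.51; balance after payment $5,816.16.
Closed form: n = −ln(1 − rB₀/P)/ln(1+r) = −ln(0.71302)/ln(1.02117) ≈ 16.149, so the balance reaches zero during payment 17.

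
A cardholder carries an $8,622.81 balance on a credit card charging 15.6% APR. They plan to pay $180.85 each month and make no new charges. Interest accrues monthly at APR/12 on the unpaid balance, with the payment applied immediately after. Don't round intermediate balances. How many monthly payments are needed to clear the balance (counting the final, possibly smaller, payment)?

Monthly rate r = 15.6%/12 = 1.3% = 0.013.
Recurrence: B ← B·(1+r) − $180.85.
Month 1: interest $112.10; balance after payment $8,554.06.
Month 2: interest $111.20; balance after payment $8,484.41.
Closed form: n = −ln(1 − rB₀/P)/ln(1+r) = −ln(0.38017)/ln(1.013) ≈ 74.878, so the balance reaches zero during payment 75.

75 months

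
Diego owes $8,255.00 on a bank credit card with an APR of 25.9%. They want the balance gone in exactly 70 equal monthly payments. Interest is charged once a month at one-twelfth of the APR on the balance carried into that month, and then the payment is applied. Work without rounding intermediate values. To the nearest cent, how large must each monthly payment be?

Monthly rate r = 25.9%/12 = 2.15833% = 0.0215833.
Level-payment amortization: P = B₀·r / (1 − (1+r)^(−n)) = 8255.00·0.0215833 / (1 − 1.02158^(−70)).
Denominator 1 − (1+r)^(−70) = 0.775697523.
P = 178.17 / 0.775697523 ≈ 229.69.

$229.69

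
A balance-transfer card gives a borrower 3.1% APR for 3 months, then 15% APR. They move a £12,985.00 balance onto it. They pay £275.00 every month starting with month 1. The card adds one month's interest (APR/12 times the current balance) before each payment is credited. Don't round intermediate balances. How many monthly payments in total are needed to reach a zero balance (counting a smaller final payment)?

69 months

Promo months 1–3 at r₀ = 3.1%/12 = 0.00258333; months 4+ at r₁ = 15%/12 = 0.0125.
After month 3: iterate B ← B·(1+r₀) − £275.00 for 3 months → £12,258.76.
Then at r₁ with £275.00/mo: n₂ = −ln(1 − r₁·B/P)/ln(1+r₁) ≈ 65.58 → 66 more payments.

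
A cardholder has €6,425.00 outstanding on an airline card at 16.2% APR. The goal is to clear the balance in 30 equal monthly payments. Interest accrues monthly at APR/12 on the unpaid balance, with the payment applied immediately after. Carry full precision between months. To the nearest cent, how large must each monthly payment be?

Monthly rate r = 16.2%/12 = 1.35% = 0.0135.
Level-payment amortization: P = B₀·r / (1 − (1+r)^(−n)) = 6425.00·0.0135 / (1 − 1.0135^(−30)).
Denominator 1 − (1+r)^(−30) = 0.331213637.
P = 86.7375 / 0.331213637 ≈ 261.88.

€261.88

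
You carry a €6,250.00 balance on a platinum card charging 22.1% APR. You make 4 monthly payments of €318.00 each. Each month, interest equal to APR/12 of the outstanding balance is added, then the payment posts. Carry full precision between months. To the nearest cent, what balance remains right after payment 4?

Monthly rate r = 22.1%/12 = 1.84167% = 0.0184167.
Each month: B ← B·(1+r) − €318.00.
Month 1: interest €115.10; balance after payment €6,047.10.
Month 2: interest €111.37; balance after payment €5,840.47.
Month 3: interest €107.56; balance after payment €5,630.03.
Month 4: interest €103.69; balance after payment €5,415.72.

€5,415.72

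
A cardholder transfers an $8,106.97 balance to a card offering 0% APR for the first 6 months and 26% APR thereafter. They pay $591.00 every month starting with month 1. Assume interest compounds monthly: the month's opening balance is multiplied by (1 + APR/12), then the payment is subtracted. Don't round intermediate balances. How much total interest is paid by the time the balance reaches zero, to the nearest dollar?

$485

Promo months 1–6 at r₀ = 0%/12 = 0; months 7+ at r₁ = 26%/12 = 0.0216667.
After month 6 (no interest yet): B = $8,106.97 − 6·$591.00 = $4,560.97.
Then at r₁ with $591.00/mo: n₂ = −ln(1 − r₁·B/P)/ln(1+r₁) ≈ 8.54 → 9 more payments.
Total paid = 14·$591.00 + $318.41 = $8,592.41; interest = $8,592.41 − $8,106.97 = $485.44.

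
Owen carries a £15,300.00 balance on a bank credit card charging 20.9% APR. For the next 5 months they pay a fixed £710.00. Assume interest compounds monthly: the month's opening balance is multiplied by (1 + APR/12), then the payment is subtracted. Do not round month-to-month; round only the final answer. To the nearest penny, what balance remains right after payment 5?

£13,003.77

Monthly rate r = 20.9%/12 = 1.74167% = 0.0174167.
Each month: B ← B·(1+r) − £710.00.
Month 1: interest £266.48; balance after payment £14,856.48.
Month 2: interest £258.75; balance after payment £14,405.23.
Month 3: interest £250.89; balance after payment £13,946.12.
Month 4: interest £242.89; balance after payment £13,479.01.
Month 5: interest £234.76; balance after payment £13,003.77.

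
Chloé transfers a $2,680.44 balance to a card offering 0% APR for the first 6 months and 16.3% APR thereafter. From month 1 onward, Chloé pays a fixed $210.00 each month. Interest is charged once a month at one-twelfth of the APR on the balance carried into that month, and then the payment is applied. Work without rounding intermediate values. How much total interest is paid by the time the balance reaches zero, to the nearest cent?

$79.82

Promo months 1–6 at r₀ = 0%/12 = 0; months 7+ at r₁ = 16.3%/12 = 0.0135833.
After month 6 (no interest yet): B = $2,680.44 − 6·$210.00 = $1,420.44.
Then at r₁ with $210.00/mo: n₂ = −ln(1 − r₁·B/P)/ln(1+r₁) ≈ 7.14 → 8 more payments.
Total paid = 13·$210.00 + $30.26 = $2,760.26; interest = $2,760.26 − $2,680.44 = $79.82.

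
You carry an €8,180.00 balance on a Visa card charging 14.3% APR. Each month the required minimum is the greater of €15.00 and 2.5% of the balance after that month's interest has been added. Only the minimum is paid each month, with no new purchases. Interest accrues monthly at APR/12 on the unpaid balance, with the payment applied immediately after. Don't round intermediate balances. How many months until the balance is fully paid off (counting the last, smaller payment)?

Monthly rate r = 14.3%/12 = 1.19167% = 0.0119167.
While 2.5% of the post-interest balance exceeds €15.00, each month B ← (B·(1+r))·(1 − 0.025), i.e. B shrinks by the factor (1+r)·0.975 = 0.98662.
This holds for months 1–195. Entering month 196 the balance is €591.40; 2.5% of the post-interest balance is now below €15.00, so the flat €15.00 minimum applies from here.
From month 196 a fixed €15.00 at rate r clears €591.40 in 54 more payments. Total: 195 + 54 = 249 months.

249 months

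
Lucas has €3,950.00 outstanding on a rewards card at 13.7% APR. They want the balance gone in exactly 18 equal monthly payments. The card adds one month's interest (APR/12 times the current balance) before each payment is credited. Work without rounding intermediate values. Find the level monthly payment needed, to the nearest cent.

Monthly rate r = 13.7%/12 = 1.14167% = 0.0114167.
Level-payment amortization: P = B₀·r / (1 − (1+r)^(−n)) = 3950.00·0.0114167 / (1 − 1.01142^(−18)).
Denominator 1 − (1+r)^(−18) = 0.184811407.
P = 45.0958 / 0.184811407 ≈ 244.01.

€244.01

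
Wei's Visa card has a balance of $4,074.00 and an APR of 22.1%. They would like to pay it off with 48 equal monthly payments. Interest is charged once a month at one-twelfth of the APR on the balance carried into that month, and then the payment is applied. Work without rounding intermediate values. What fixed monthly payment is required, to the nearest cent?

Monthly rate r = 22.1%/12 = 1.84167% = 0.0184167.
Level-payment amortization: P = B₀·r / (1 − (1+r)^(−n)) = 4074.00·0.0184167 / (1 − 1.01842^(−48)).
Denominator 1 − (1+r)^(−48) = 0.583537316.
P = 75.0295 / 0.583537316 ≈ 128.58.

$128.58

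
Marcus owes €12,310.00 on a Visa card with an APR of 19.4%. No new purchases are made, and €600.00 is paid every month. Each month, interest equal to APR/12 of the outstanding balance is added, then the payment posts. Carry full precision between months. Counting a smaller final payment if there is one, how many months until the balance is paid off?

26 payments

Monthly rate r = 19.4%/12 = 1.61667% = 0.0161667.
Recurrence: B ← B·(1+r) − €600.00.
Month 1: interest €199.01; balance after payment €11,909.01.
Month 2: interest €192.53; balance after payment €11,501.54.
Closed form: n = −ln(1 − rB₀/P)/ln(1+r) = −ln(0.66831)/ln(1.01617) ≈ 25.129, so the balance reaches zero during payment 26.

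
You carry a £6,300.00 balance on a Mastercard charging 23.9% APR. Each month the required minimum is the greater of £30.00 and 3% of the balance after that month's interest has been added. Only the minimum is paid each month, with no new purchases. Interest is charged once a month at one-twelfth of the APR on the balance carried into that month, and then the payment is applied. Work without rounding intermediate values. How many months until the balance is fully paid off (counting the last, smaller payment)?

227 months

Monthly rate r = 23.9%/12 = 1.99167% = 0.0199167.
While 3% of the post-interest balance exceeds £30.00, each month B ← (B·(1+r))·(1 − 0.03), i.e. B shrinks by the factor (1+r)·0.97 = 0.98932.
This holds for months 1–174. Entering month 175 the balance is £972.47; 3% of the post-interest balance is now below £30.00, so the flat £30.00 minimum applies from here.
From month 175 a fixed £30.00 at rate r clears £972.47 in 53 more payments. Total: 174 + 53 = 227 months.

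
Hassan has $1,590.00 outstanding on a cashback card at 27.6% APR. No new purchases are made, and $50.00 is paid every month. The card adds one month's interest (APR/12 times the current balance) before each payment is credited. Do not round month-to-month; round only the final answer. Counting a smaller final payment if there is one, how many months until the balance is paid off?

58 payments

Monthly rate r = 27.6%/12 = 2.3% = 0.023.
Recurrence: B ← B·(1+r) − $50.00.
Month 1: interest $36.57; balance after payment $1,576.57.
Month 2: interest $36.26; balance after payment $1,562.83.
Closed form: n = −ln(1 − rB₀/P)/ln(1+r) = −ln(0.2686)/ln(1.023) ≈ 57.808, so the balance reaches zero during payment 58.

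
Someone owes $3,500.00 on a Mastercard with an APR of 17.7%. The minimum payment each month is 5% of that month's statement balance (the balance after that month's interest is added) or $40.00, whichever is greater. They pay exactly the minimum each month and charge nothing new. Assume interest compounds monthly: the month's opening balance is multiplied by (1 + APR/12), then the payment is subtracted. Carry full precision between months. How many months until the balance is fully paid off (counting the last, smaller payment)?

65 months

Monthly rate r = 17.7%/12 = 1.475% = 0.01475.
While 5% of the post-interest balance exceeds $40.00, each month B ← (B·(1+r))·(1 − 0.05), i.e. B shrinks by the factor (1+r)·0.95 = 0.96401.
This holds for months 1–41. Entering month 42 the balance is $778.86; 5% of the post-interest balance is now below $40.00, so the flat $40.00 minimum applies from here.
From month 42 a fixed $40.00 at rate r clears $778.86 in 24 more payments. Total: 41 + 24 = 65 months.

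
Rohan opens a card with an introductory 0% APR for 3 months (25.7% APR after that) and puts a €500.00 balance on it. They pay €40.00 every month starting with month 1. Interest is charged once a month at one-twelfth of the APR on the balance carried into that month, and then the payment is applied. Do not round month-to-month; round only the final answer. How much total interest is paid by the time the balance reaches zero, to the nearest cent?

€49.47

Promo months 1–3 at r₀ = 0%/12 = 0; months 4+ at r₁ = 25.7%/12 = 0.0214167.
After month 3 (no interest yet): B = €500.00 − 3·€40.00 = €380.00.
Then at r₁ with €40.00/mo: n₂ = −ln(1 − r₁·B/P)/ln(1+r₁) ≈ 10.73 → 11 more payments.
Total paid = 13·€40.00 + €29.47 = €549.47; interest = €549.47 − €500.00 = €49.47.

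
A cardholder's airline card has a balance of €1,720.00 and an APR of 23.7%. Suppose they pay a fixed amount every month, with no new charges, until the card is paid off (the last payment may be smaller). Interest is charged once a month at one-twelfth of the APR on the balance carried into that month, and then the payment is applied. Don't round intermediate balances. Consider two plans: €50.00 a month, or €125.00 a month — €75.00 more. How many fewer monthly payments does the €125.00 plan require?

Monthly rate r = 23.7%/12 = 1.975% = 0.01975.
At €50.00/mo: n = ⌈−ln(1 − rB₀/P)/ln(1+r)⌉ = 59 payments (last €8.32); total interest = total paid − €1,720.00 = €1,188.32.
At €125.00/mo: 17 payments (last €27.08); total interest €307.08.
Payments saved = 59 − 17 = 42.

42 fewer payments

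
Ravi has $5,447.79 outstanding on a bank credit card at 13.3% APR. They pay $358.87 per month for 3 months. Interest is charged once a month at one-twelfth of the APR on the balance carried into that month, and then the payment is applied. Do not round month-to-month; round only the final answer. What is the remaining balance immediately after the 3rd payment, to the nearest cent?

Monthly rate r = 13.3%/12 = 1.10833% = 0.0110833.
Each month: B ← B·(1+r) − $358.87.
Month 1: interest $60.38; balance after payment $5,149.30.
Month 2: interest $57.07; balance after payment $4,847.50.
Month 3: interest $53.73; balance after payment $4,542.36.

$4,542.36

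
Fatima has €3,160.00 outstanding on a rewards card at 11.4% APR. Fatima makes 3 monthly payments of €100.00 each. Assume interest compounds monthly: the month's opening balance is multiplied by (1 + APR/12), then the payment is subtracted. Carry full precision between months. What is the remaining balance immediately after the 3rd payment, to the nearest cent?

€2,948.06

Monthly rate r = 11.4%/12 = 0.95% = 0.0095.
Each month: B ← B·(1+r) − €100.00.
Month 1: interest €30.02; balance after payment €3,090.02.
Month 2: interest €29.36; balance after payment €3,019.38.
Month 3: interest €28.68; balance after payment €2,948.06.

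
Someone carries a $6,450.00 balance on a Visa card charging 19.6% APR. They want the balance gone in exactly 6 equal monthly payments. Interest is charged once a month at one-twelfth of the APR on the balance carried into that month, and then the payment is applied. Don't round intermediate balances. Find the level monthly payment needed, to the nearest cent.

$1,137.28

Monthly rate r = 19.6%/12 = 1.63333% = 0.0163333.
Level-payment amortization: P = B₀·r / (1 − (1+r)^(−n)) = 6450.00·0.0163333 / (1 − 1.01633^(−6)).
Denominator 1 − (1+r)^(−6) = 0.0926329963.
P = 105.35 / 0.0926329963 ≈ 1137.28.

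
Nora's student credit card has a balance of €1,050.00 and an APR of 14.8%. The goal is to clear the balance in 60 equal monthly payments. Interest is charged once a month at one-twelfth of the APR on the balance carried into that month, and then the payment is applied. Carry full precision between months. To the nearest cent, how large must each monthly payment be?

Monthly rate r = 14.8%/12 = 1.23333% = 0.0123333.
Level-payment amortization: P = B₀·r / (1 − (1+r)^(−n)) = 1050.00·0.0123333 / (1 − 1.01233^(−60)).
Denominator 1 − (1+r)^(−60) = 0.520721698.
P = 12.95 / 0.520721698 ≈ 24.87.

€24.87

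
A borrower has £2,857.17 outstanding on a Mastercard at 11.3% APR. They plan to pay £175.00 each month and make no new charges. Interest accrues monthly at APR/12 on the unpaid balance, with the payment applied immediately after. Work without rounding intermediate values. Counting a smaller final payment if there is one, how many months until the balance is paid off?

18 months

Monthly rate r = 11.3%/12 = 0.941667% = 0.00941667.
Recurrence: B ← B·(1+r) − £175.00.
Month 1: interest £26.91; balance after payment £2,709.08.
Month 2: interest £25.51; balance after payment £2,559.59.
Closed form: n = −ln(1 − rB₀/P)/ln(1+r) = −ln(0.84626)/ln(1.00942) ≈ 17.811, so the balance reaches zero during payment 18.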